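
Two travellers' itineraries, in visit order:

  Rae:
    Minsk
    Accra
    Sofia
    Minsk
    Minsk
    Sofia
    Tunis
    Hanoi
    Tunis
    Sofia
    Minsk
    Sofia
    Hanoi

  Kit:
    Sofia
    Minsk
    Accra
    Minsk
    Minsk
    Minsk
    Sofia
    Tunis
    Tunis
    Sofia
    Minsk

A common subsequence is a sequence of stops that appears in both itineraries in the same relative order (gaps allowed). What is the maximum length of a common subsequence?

9

Taking Minsk (Rae #1, Kit #2), Accra (Rae #2, Kit #3), Minsk (Rae #4, Kit #5), Minsk (Rae #5, Kit #6), Sofia (Rae #6, Kit #7), Tunis (Rae #7, Kit #8), Tunis (Rae #9, Kit #9), Sofia (Rae #10, Kit #10), Minsk (Rae #11, Kit #11) gives a common subsequence of length 9, and the DP table's final entry dp[13][11] is also 9, so no common subsequence is longer.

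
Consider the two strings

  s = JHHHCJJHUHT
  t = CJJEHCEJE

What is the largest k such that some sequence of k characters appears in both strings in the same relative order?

4

Pick J (s #1, t #3), H (s #4, t #5), C (s #5, t #6), J (s #6, t #8); all 4 characters appear in both, in order. dp[11][9] = 4 confirms this is the maximum.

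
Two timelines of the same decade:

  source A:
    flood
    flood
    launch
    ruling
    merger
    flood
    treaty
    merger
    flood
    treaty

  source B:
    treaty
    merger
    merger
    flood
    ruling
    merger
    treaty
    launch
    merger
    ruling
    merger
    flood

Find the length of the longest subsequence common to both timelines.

6

Match flood [2,4] → ruling [4,5] → merger [5,6] → treaty [7,7] → merger [8,11] → flood [9,12] — 6 events in the same relative order in both, and the DP table's final entry dp[10][12] is also 6, so no common subsequence is longer.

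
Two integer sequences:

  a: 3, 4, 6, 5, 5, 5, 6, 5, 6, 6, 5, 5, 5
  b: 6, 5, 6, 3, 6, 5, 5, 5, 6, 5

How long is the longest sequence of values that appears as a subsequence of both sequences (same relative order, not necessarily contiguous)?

Let dp[i][j] be the LCS length of the first i values of a and the first j values of b. dp[i][j] = dp[i-1][j-1]+1 when the i-th and j-th values match, else max(dp[i-1][j], dp[i][j-1]).
    ·  6  5  6  3  6  5  5  5  6  5
 ·  0  0  0  0  0  0  0  0  0  0  0
 3  0  0  0  0  1  1  1  1  1  1  1
 4  0  0  0  0  1  1  1  1  1  1  1
 6  0  1  1  1  1  2  2  2  2  2  2
 5  0  1  2  2  2  2  3  3  3  3  3
 5  0  1  2  2  2  2  3  4  4  4  4
 5  0  1  2  2  2  2  3  4  5  5  5
 6  0  1  2  3  3  3  3  4  5  6  6
 5  0  1  2  3  3  3  4  4  5  6  7
 6  0  1  2  3  3  4  4  4  5  6  7
 6  0  1  2  3  3  4  4  4  5  6  7
 5  0  1  2  3  3  4  5  5  5  6  7
 5  0  1  2  3  3  4  5  6  6  6  7
 5  0  1  2  3  3  4  5  6  7  7  7
dp[13][10] = 7. One LCS (by backtracking along matches): 3, 6, 5, 5, 5, 6, 5.

7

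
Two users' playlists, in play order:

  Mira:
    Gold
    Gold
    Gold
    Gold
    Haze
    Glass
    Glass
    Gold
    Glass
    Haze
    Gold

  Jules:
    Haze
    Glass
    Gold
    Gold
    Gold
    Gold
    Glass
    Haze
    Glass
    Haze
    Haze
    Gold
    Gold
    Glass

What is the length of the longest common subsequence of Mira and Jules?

Taking Gold (Mira #1, Jules #3), Gold (Mira #2, Jules #4), Gold (Mira #3, Jules #5), Gold (Mira #4, Jules #6), Haze (Mira #5, Jules #8), Glass (Mira #6, Jules #9), Gold (Mira #8, Jules #13), Glass (Mira #9, Jules #14) gives a common subsequence of length 8. The LCS DP gives dp[11][14] = 8, so this is optimal.

8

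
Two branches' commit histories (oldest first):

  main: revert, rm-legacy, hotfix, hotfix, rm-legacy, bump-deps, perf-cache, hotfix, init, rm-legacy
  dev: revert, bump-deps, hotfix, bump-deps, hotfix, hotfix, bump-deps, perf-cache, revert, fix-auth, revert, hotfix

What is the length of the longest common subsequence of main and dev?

Pick revert (main #1, dev #1); then hotfix (main #3, dev #5); then hotfix (main #4, dev #6); then bump-deps (main #6, dev #7); then perf-cache (main #7, dev #8); then hotfix (main #8, dev #12); all 6 commits appear in both, in order. The LCS DP gives dp[10][12] = 6, so this is optimal.

6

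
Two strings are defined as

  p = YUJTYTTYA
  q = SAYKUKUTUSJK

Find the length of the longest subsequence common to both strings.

3

One common subsequence of length 3: Y (p #1, q #3); then U (p #2, q #9); then J (p #3, q #11). Since dp[9][12] = 3, nothing longer is possible.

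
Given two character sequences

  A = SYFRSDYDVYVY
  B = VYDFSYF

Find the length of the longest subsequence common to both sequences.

4

Pick Y (A #2, B #2) → F (A #3, B #4) → S (A #5, B #5) → Y (A #7, B #6); all 4 characters appear in both, in order, and the DP table's final entry dp[12][7] is also 4, so no common subsequence is longer.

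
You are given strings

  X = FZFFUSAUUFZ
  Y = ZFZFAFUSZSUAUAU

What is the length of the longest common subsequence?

Match F (X #1, Y #2), Z (X #2, Y #3), F (X #3, Y #4), F (X #4, Y #6), U (X #5, Y #7), S (X #6, Y #10), A (X #7, Y #12), U (X #8, Y #13), U (X #9, Y #15) — 9 characters in the same relative order in both, and the DP table's final entry dp[11][15] is also 9, so no common subsequence is longer.

9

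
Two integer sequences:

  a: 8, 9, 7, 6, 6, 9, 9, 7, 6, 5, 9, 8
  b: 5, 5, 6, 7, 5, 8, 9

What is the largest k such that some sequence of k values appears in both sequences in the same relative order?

Match 6 (a #5, b #3), then 7 (a #8, b #4), then 5 (a #10, b #5), then 9 (a #11, b #7) — 4 values in the same relative order in both. Since dp[12][7] = 4, nothing longer is possible.

4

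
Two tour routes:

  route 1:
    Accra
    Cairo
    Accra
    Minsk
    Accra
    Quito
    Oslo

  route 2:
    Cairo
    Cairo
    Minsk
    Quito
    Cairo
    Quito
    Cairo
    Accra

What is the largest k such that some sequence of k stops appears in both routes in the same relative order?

3

Taking Cairo [2,2] → Minsk [4,3] → Accra [5,8] gives a common subsequence of length 3, and the DP table's final entry dp[7][8] is also 3, so no common subsequence is longer.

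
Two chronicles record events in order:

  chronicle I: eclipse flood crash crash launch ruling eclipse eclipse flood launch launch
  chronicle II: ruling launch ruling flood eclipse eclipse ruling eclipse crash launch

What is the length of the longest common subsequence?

One common subsequence of length 5: launch (chronicle I #5, chronicle II #2) → ruling (chronicle I #6, chronicle II #3) → eclipse (chronicle I #7, chronicle II #6) → eclipse (chronicle I #8, chronicle II #8) → launch (chronicle I #11, chronicle II #10), and the DP table's final entry dp[11][10] is also 5, so no common subsequence is longer.

5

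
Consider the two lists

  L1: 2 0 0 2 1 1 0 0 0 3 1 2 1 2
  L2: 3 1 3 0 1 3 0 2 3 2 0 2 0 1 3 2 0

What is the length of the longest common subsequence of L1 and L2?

7

Pick 0 (L1 #2, L2 #4) → 0 (L1 #3, L2 #7) → 2 (L1 #4, L2 #10) → 0 (L1 #7, L2 #11) → 0 (L1 #8, L2 #13) → 3 (L1 #10, L2 #15) → 2 (L1 #12, L2 #16); all 7 values appear in both, in order. The LCS DP gives dp[14][17] = 7, so this is optimal.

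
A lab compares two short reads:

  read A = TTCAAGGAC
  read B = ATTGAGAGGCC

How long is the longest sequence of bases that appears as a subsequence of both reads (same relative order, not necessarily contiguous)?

7

Let dp[i][j] be the LCS length of the first i bases of read A and the first j bases of read B. dp[i][j] = dp[i-1][j-1]+1 when the i-th and j-th bases match, else max(dp[i-1][j], dp[i][j-1]).
    ·  A  T  T  G  A  G  A  G  G  C  C
 ·  0  0  0  0  0  0  0  0  0  0  0  0
 T  0  0  1  1  1  1  1  1  1  1  1  1
 T  0  0  1  2  2  2  2  2  2  2  2  2
 C  0  0  1  2  2  2  2  2  2  2  3  3
 A  0  1  1  2  2  3  3  3  3  3  3  3
 A  0  1  1  2  2  3  3  4  4  4  4  4
 G  0  1  1  2  3  3  4  4  5  5  5  5
 G  0  1  1  2  3  3  4  4  5  6  6  6
 A  0  1  1  2  3  4  4  5  5  6  6  6
 C  0  1  1  2  3  4  4  5  5  6  7  7
dp[9][11] = 7. One LCS (by backtracking along matches): TTAAGGC.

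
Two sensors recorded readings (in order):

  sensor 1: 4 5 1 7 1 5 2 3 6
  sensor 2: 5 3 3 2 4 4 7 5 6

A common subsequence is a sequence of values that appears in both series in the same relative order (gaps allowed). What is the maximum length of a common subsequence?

Let dp[i][j] be the LCS length of the first i values of sensor 1 and the first j values of sensor 2. dp[i][j] = dp[i-1][j-1]+1 when the i-th and j-th values match, else max(dp[i-1][j], dp[i][j-1]).
    ·  5  3  3  2  4  4  7  5  6
 ·  0  0  0  0  0  0  0  0  0  0
 4  0  0  0  0  0  1  1  1  1  1
 5  0  1  1  1  1  1  1  1  2  2
 1  0  1  1  1  1  1  1  1  2  2
 7  0  1  1  1  1  1  1  2  2  2
 1  0  1  1  1  1  1  1  2  2  2
 5  0  1  1  1  1  1  1  2  3  3
 2  0  1  1  1  2  2  2  2  3  3
 3  0  1  2  2  2  2  2  2  3  3
 6  0  1  2  2  2  2  2  2  3  4
dp[9][9] = 4. One LCS (by backtracking along matches): 4, 7, 5, 6.

4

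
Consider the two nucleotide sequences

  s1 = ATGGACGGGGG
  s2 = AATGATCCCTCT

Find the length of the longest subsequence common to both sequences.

5

Let dp[i][j] be the LCS length of the first i bases of s1 and the first j bases of s2. dp[i][j] = dp[i-1][j-1]+1 when the i-th and j-th bases match, else max(dp[i-1][j], dp[i][j-1]).
    ·  A  A  T  G  A  T  C  C  C  T  C  T
 ·  0  0  0  0  0  0  0  0  0  0  0  0  0
 A  0  1  1  1  1  1  1  1  1  1  1  1  1
 T  0  1  1  2  2  2  2  2  2  2  2  2  2
 G  0  1  1  2  3  3  3  3  3  3  3  3  3
 G  0  1  1  2  3  3  3  3  3  3  3  3  3
 A  0  1  2  2  3  4  4  4  4  4  4  4  4
 C  0  1  2  2  3  4  4  5  5  5  5  5  5
 G  0  1  2  2  3  4  4  5  5  5  5  5  5
 G  0  1  2  2  3  4  4  5  5  5  5  5  5
 G  0  1  2  2  3  4  4  5  5  5  5  5  5
 G  0  1  2  2  3  4  4  5  5  5  5  5  5
 G  0  1  2  2  3  4  4  5  5  5  5  5  5
dp[11][12] = 5. One LCS (by backtracking along matches): ATGAC.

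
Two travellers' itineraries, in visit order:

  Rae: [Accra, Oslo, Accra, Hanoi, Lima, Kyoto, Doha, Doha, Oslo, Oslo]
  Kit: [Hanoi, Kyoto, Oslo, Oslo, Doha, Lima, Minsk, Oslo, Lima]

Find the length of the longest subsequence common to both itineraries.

4

Pick Hanoi [4,1] → Kyoto [6,2] → Doha [7,5] → Oslo [9,8]; all 4 stops appear in both, in order. dp[10][9] = 4 confirms this is the maximum.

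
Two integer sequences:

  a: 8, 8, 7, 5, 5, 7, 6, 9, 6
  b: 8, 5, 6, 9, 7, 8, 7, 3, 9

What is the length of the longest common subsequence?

Pick 8 at a[1]=b[1]; then 8 at a[2]=b[6]; then 7 at a[3]=b[7]; then 9 at a[8]=b[9]; all 4 values appear in both, in order, and the DP table's final entry dp[9][9] is also 4, so no common subsequence is longer.

4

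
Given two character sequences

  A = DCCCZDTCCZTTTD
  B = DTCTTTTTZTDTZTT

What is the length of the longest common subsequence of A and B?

8

Match D at A[1]=B[1], C at A[2]=B[3], Z at A[5]=B[9], D at A[6]=B[11], T at A[7]=B[12], Z at A[10]=B[13], T at A[12]=B[14], T at A[13]=B[15] — 8 characters in the same relative order in both. Since dp[14][15] = 8, nothing longer is possible.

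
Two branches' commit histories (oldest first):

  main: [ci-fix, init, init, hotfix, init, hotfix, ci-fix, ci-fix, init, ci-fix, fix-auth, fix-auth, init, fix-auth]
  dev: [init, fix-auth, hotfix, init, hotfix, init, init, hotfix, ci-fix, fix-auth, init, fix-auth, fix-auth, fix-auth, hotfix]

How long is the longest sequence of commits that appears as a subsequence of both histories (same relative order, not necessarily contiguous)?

Match init [2,1], then init [3,4], then hotfix [4,5], then init [5,7], then hotfix [6,8], then ci-fix [7,9], then init [9,11], then fix-auth [11,12], then fix-auth [12,13], then fix-auth [14,14] — 10 commits in the same relative order in both, and the DP table's final entry dp[14][15] is also 10, so no common subsequence is longer.

10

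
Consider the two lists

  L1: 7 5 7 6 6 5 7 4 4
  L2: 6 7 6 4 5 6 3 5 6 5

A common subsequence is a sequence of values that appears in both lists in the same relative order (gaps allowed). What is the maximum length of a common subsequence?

5

Pick 7 (L1 #1, L2 #2); then 5 (L1 #2, L2 #5); then 6 (L1 #4, L2 #6); then 6 (L1 #5, L2 #9); then 5 (L1 #6, L2 #10); all 5 values appear in both, in order, and the DP table's final entry dp[9][10] is also 5, so no common subsequence is longer.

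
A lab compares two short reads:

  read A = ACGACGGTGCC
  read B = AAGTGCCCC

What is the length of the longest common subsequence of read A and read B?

7

Pick A [1,1], then A [4,2], then G [7,3], then T [8,4], then G [9,5], then C [10,8], then C [11,9]; all 7 bases appear in both, in order. Since dp[11][9] = 7, nothing longer is possible.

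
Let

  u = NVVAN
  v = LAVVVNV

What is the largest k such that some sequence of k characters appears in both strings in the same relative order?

Let dp[i][j] be the LCS length of the first i characters of u and the first j characters of v. dp[i][j] = dp[i-1][j-1]+1 when the i-th and j-th characters match, else max(dp[i-1][j], dp[i][j-1]).
    ·  L  A  V  V  V  N  V
 ·  0  0  0  0  0  0  0  0
 N  0  0  0  0  0  0  1  1
 V  0  0  0  1  1  1  1  2
 V  0  0  0  1  2  2  2  2
 A  0  0  1  1  2  2  2  2
 N  0  0  1  1  2  2  3  3
dp[5][7] = 3. One LCS (by backtracking along matches): VVN.

3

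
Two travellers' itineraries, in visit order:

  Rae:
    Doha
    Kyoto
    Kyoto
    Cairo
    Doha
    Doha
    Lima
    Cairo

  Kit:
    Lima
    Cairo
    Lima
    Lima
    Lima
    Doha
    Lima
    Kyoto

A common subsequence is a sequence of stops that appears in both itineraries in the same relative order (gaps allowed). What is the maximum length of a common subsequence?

3

Taking Cairo [4,2], Doha [6,6], Lima [7,7] gives a common subsequence of length 3, and the DP table's final entry dp[8][8] is also 3, so no common subsequence is longer.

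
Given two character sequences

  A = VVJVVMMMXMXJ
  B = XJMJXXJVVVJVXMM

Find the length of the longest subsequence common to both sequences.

Match V (A #1, B #9); then V (A #2, B #10); then J (A #3, B #11); then V (A #4, B #12); then M (A #8, B #14); then M (A #10, B #15) — 6 characters in the same relative order in both. Since dp[12][15] = 6, nothing longer is possible.

6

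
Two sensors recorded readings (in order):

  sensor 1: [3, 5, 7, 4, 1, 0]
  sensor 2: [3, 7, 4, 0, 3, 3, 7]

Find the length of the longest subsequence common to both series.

Let dp[i][j] be the LCS length of the first i values of sensor 1 and the first j values of sensor 2. dp[i][j] = dp[i-1][j-1]+1 when the i-th and j-th values match, else max(dp[i-1][j], dp[i][j-1]).
    ·  3  7  4  0  3  3  7
 ·  0  0  0  0  0  0  0  0
 3  0  1  1  1  1  1  1  1
 5  0  1  1  1  1  1  1  1
 7  0  1  2  2  2  2  2  2
 4  0  1  2  3  3  3  3  3
 1  0  1  2  3  3  3  3  3
 0  0  1  2  3  4  4  4  4
dp[6][7] = 4. One LCS (by backtracking along matches): 3, 7, 4, 0.

4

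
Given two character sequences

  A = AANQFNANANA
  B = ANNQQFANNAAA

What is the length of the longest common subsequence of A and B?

One common subsequence of length 8: A (A #1, B #1) → N (A #3, B #3) → Q (A #4, B #5) → F (A #5, B #6) → N (A #6, B #9) → A (A #7, B #10) → A (A #9, B #11) → A (A #11, B #12). The LCS DP gives dp[11][12] = 8, so this is optimal.

8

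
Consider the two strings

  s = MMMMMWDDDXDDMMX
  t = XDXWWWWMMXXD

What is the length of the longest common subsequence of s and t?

5

One common subsequence of length 5: D at s[9]=t[2] → X at s[10]=t[3] → M at s[13]=t[8] → M at s[14]=t[9] → X at s[15]=t[11]. dp[15][12] = 5 confirms this is the maximum.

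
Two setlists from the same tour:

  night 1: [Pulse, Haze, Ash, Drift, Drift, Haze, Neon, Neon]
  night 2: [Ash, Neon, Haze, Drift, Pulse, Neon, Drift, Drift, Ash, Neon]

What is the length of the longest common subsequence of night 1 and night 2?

4

One common subsequence of length 4: Pulse at night 1[1]=night 2[5]; then Drift at night 1[4]=night 2[7]; then Drift at night 1[5]=night 2[8]; then Neon at night 1[8]=night 2[10]. The LCS DP gives dp[8][10] = 4, so this is optimal.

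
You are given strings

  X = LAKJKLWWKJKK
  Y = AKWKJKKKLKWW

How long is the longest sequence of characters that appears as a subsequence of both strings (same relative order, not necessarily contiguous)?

7

Taking A at X[2]=Y[1], then K at X[3]=Y[4], then J at X[4]=Y[5], then K at X[5]=Y[8], then L at X[6]=Y[9], then W at X[7]=Y[11], then W at X[8]=Y[12] gives a common subsequence of length 7, and the DP table's final entry dp[12][12] is also 7, so no common subsequence is longer.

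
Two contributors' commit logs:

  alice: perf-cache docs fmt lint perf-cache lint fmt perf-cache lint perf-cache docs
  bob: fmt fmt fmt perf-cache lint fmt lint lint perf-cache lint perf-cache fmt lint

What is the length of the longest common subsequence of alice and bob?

Match perf-cache (alice #1, bob #4), then fmt (alice #3, bob #6), then lint (alice #4, bob #8), then perf-cache (alice #5, bob #9), then lint (alice #6, bob #10), then fmt (alice #7, bob #12), then lint (alice #9, bob #13) — 7 commits in the same relative order in both. dp[11][13] = 7 confirms this is the maximum.

7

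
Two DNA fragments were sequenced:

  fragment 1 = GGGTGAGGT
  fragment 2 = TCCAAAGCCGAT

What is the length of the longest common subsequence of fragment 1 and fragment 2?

5

Let dp[i][j] be the LCS length of the first i bases of fragment 1 and the first j bases of fragment 2. dp[i][j] = dp[i-1][j-1]+1 when the i-th and j-th bases match, else max(dp[i-1][j], dp[i][j-1]).
    ·  T  C  C  A  A  A  G  C  C  G  A  T
 ·  0  0  0  0  0  0  0  0  0  0  0  0  0
 G  0  0  0  0  0  0  0  1  1  1  1  1  1
 G  0  0  0  0  0  0  0  1  1  1  2  2  2
 G  0  0  0  0  0  0  0  1  1  1  2  2  2
 T  0  1  1  1  1  1  1  1  1  1  2  2  3
 G  0  1  1  1  1  1  1  2  2  2  2  2  3
 A  0  1  1  1  2  2  2  2  2  2  2  3  3
 G  0  1  1  1  2  2  2  3  3  3  3  3  3
 G  0  1  1  1  2  2  2  3  3  3  4  4  4
 T  0  1  1  1  2  2  2  3  3  3  4  4  5
dp[9][12] = 5. One LCS (by backtracking along matches): TAGGT.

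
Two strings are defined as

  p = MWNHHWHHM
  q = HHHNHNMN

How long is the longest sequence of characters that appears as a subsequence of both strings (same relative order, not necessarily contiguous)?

Let dp[i][j] be the LCS length of the first i characters of p and the first j characters of q. dp[i][j] = dp[i-1][j-1]+1 when the i-th and j-th characters match, else max(dp[i-1][j], dp[i][j-1]).
    ·  H  H  H  N  H  N  M  N
 ·  0  0  0  0  0  0  0  0  0
 M  0  0  0  0  0  0  0  1  1
 W  0  0  0  0  0  0  0  1  1
 N  0  0  0  0  1  1  1  1  2
 H  0  1  1  1  1  2  2  2  2
 H  0  1  2  2  2  2  2  2  2
 W  0  1  2  2  2  2  2  2  2
 H  0  1  2  3  3  3  3  3  3
 H  0  1  2  3  3  4  4  4  4
 M  0  1  2  3  3  4  4  5  5
dp[9][8] = 5. One LCS (by backtracking along matches): HHHHM.

5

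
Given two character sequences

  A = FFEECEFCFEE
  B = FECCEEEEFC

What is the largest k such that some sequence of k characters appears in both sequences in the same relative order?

6

Taking F at A[1]=B[1], then E at A[3]=B[6], then E at A[4]=B[7], then E at A[6]=B[8], then F at A[7]=B[9], then C at A[8]=B[10] gives a common subsequence of length 6, and the DP table's final entry dp[11][10] is also 6, so no common subsequence is longer.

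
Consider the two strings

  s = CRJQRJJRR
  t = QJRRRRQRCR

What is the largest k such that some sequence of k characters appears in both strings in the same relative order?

One common subsequence of length 4: R at s[2]=t[6], Q at s[4]=t[7], R at s[5]=t[8], R at s[9]=t[10], and the DP table's final entry dp[9][10] is also 4, so no common subsequence is longer.

4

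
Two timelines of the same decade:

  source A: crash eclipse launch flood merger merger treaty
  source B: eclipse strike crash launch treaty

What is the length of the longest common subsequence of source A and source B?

3

Pick crash [1,3] → launch [3,4] → treaty [7,5]; all 3 events appear in both, in order, and the DP table's final entry dp[7][5] is also 3, so no common subsequence is longer.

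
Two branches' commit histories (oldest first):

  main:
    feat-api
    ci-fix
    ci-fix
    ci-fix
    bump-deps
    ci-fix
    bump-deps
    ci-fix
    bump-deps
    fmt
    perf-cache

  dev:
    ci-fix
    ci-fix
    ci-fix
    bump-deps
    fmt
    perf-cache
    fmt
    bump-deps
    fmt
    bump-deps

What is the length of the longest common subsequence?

6

One common subsequence of length 6: ci-fix at main[2]=dev[1] → ci-fix at main[3]=dev[2] → ci-fix at main[4]=dev[3] → bump-deps at main[5]=dev[4] → bump-deps at main[7]=dev[8] → bump-deps at main[9]=dev[10]. dp[11][10] = 6 confirms this is the maximum.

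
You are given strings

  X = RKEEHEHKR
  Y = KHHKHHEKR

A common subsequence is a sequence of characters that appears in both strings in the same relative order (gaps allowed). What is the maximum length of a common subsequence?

5

Let dp[i][j] be the LCS length of the first i characters of X and the first j characters of Y. dp[i][j] = dp[i-1][j-1]+1 when the i-th and j-th characters match, else max(dp[i-1][j], dp[i][j-1]).
    ·  K  H  H  K  H  H  E  K  R
 ·  0  0  0  0  0  0  0  0  0  0
 R  0  0  0  0  0  0  0  0  0  1
 K  0  1  1  1  1  1  1  1  1  1
 E  0  1  1  1  1  1  1  2  2  2
 E  0  1  1  1  1  1  1  2  2  2
 H  0  1  2  2  2  2  2  2  2  2
 E  0  1  2  2  2  2  2  3  3  3
 H  0  1  2  3  3  3  3  3  3  3
 K  0  1  2  3  4  4  4  4  4  4
 R  0  1  2  3  4  4  4  4  4  5
dp[9][9] = 5. One LCS (by backtracking along matches): KHEKR.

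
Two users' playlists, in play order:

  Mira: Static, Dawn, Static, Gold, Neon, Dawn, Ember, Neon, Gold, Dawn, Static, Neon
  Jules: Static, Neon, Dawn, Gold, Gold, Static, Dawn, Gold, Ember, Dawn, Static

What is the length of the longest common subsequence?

7

One common subsequence of length 7: Static at Mira[1]=Jules[1], Dawn at Mira[2]=Jules[3], Static at Mira[3]=Jules[6], Gold at Mira[4]=Jules[8], Ember at Mira[7]=Jules[9], Dawn at Mira[10]=Jules[10], Static at Mira[11]=Jules[11]. The LCS DP gives dp[12][11] = 7, so this is optimal.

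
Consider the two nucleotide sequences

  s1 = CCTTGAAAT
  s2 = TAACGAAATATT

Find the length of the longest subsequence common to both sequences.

Let dp[i][j] be the LCS length of the first i bases of s1 and the first j bases of s2. dp[i][j] = dp[i-1][j-1]+1 when the i-th and j-th bases match, else max(dp[i-1][j], dp[i][j-1]).
    ·  T  A  A  C  G  A  A  A  T  A  T  T
 ·  0  0  0  0  0  0  0  0  0  0  0  0  0
 C  0  0  0  0  1  1  1  1  1  1  1  1  1
 C  0  0  0  0  1  1  1  1  1  1  1  1  1
 T  0  1  1  1  1  1  1  1  1  2  2  2  2
 T  0  1  1  1  1  1  1  1  1  2  2  3  3
 G  0  1  1  1  1  2  2  2  2  2  2  3  3
 A  0  1  2  2  2  2  3  3  3  3  3  3  3
 A  0  1  2  3  3  3  3  4  4  4  4  4  4
 A  0  1  2  3  3  3  4  4  5  5  5  5  5
 T  0  1  2  3  3  3  4  4  5  6  6  6  6
dp[9][12] = 6. One LCS (by backtracking along matches): CGAAAT.

6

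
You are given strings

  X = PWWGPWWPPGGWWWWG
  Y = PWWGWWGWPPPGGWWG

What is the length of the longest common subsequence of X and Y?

Match P [1,1], then W [2,2], then W [3,3], then G [4,4], then W [6,6], then W [7,8], then P [8,10], then P [9,11], then G [10,12], then G [11,13], then W [14,14], then W [15,15], then G [16,16] — 13 characters in the same relative order in both. dp[16][16] = 13 confirms this is the maximum.

13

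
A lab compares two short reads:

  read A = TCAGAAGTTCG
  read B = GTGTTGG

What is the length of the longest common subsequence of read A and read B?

5

Let dp[i][j] be the LCS length of the first i bases of read A and the first j bases of read B. dp[i][j] = dp[i-1][j-1]+1 when the i-th and j-th bases match, else max(dp[i-1][j], dp[i][j-1]).
    ·  G  T  G  T  T  G  G
 ·  0  0  0  0  0  0  0  0
 T  0  0  1  1  1  1  1  1
 C  0  0  1  1  1  1  1  1
 A  0  0  1  1  1  1  1  1
 G  0  1  1  2  2  2  2  2
 A  0  1  1  2  2  2  2  2
 A  0  1  1  2  2  2  2  2
 G  0  1  1  2  2  2  3  3
 T  0  1  2  2  3  3  3  3
 T  0  1  2  2  3  4  4  4
 C  0  1  2  2  3  4  4  4
 G  0  1  2  3  3  4  5  5
dp[11][7] = 5. One LCS (by backtracking along matches): TGTTG.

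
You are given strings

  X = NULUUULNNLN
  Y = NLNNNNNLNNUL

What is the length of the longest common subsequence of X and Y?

6

Let dp[i][j] be the LCS length of the first i characters of X and the first j characters of Y. dp[i][j] = dp[i-1][j-1]+1 when the i-th and j-th characters match, else max(dp[i-1][j], dp[i][j-1]).
    ·  N  L  N  N  N  N  N  L  N  N  U  L
 ·  0  0  0  0  0  0  0  0  0  0  0  0  0
 N  0  1  1  1  1  1  1  1  1  1  1  1  1
 U  0  1  1  1  1  1  1  1  1  1  1  2  2
 L  0  1  2  2  2  2  2  2  2  2  2  2  3
 U  0  1  2  2  2  2  2  2  2  2  2  3  3
 U  0  1  2  2  2  2  2  2  2  2  2  3  3
 U  0  1  2  2  2  2  2  2  2  2  2  3  3
 L  0  1  2  2  2  2  2  2  3  3  3  3  4
 N  0  1  2  3  3  3  3  3  3  4  4  4  4
 N  0  1  2  3  4  4  4  4  4  4  5  5  5
 L  0  1  2  3  4  4  4  4  5  5  5  5  6
 N  0  1  2  3  4  5  5  5  5  6  6  6  6
dp[11][12] = 6. One LCS (by backtracking along matches): NLLNNL.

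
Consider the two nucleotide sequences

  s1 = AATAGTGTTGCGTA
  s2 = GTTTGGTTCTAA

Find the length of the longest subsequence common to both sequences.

8

Pick T (s1 #3, s2 #4), then G (s1 #5, s2 #5), then G (s1 #7, s2 #6), then T (s1 #8, s2 #7), then T (s1 #9, s2 #8), then C (s1 #11, s2 #9), then T (s1 #13, s2 #10), then A (s1 #14, s2 #12); all 8 bases appear in both, in order. The LCS DP gives dp[14][12] = 8, so this is optimal.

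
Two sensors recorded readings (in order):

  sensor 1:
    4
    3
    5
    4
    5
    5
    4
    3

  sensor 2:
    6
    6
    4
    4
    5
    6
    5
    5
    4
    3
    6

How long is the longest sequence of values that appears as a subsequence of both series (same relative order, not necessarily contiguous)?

Let dp[i][j] be the LCS length of the first i values of sensor 1 and the first j values of sensor 2. dp[i][j] = dp[i-1][j-1]+1 when the i-th and j-th values match, else max(dp[i-1][j], dp[i][j-1]).
    ·  6  6  4  4  5  6  5  5  4  3  6
 ·  0  0  0  0  0  0  0  0  0  0  0  0
 4  0  0  0  1  1  1  1  1  1  1  1  1
 3  0  0  0  1  1  1  1  1  1  1  2  2
 5  0  0  0  1  1  2  2  2  2  2  2  2
 4  0  0  0  1  2  2  2  2  2  3  3  3
 5  0  0  0  1  2  3  3  3  3  3  3  3
 5  0  0  0  1  2  3  3  4  4  4  4  4
 4  0  0  0  1  2  3  3  4  4  5  5  5
 3  0  0  0  1  2  3  3  4  4  5  6  6
dp[8][11] = 6. One LCS (by backtracking along matches): 4, 5, 5, 5, 4, 3.

6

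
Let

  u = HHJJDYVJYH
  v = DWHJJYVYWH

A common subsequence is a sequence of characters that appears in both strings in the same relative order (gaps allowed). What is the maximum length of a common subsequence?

Pick H at u[2]=v[3], then J at u[3]=v[4], then J at u[4]=v[5], then Y at u[6]=v[6], then V at u[7]=v[7], then Y at u[9]=v[8], then H at u[10]=v[10]; all 7 characters appear in both, in order. The LCS DP gives dp[10][10] = 7, so this is optimal.

7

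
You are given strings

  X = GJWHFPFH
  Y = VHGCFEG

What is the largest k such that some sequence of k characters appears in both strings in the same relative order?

One common subsequence of length 2: G (X #1, Y #3), F (X #5, Y #5). dp[8][7] = 2 confirms this is the maximum.

2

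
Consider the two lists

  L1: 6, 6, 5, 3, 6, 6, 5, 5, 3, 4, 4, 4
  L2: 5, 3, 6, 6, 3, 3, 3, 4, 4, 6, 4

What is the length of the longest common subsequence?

8

Pick 5 at L1[3]=L2[1], then 3 at L1[4]=L2[2], then 6 at L1[5]=L2[3], then 6 at L1[6]=L2[4], then 3 at L1[9]=L2[7], then 4 at L1[10]=L2[8], then 4 at L1[11]=L2[9], then 4 at L1[12]=L2[11]; all 8 values appear in both, in order. The LCS DP gives dp[12][11] = 8, so this is optimal.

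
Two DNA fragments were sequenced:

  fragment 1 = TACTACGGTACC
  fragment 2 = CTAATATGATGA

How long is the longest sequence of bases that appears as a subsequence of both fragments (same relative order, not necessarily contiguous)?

One common subsequence of length 7: T (fragment 1 #1, fragment 2 #2), then A (fragment 1 #2, fragment 2 #4), then T (fragment 1 #4, fragment 2 #5), then A (fragment 1 #5, fragment 2 #6), then G (fragment 1 #7, fragment 2 #8), then G (fragment 1 #8, fragment 2 #11), then A (fragment 1 #10, fragment 2 #12). The LCS DP gives dp[12][12] = 7, so this is optimal.

7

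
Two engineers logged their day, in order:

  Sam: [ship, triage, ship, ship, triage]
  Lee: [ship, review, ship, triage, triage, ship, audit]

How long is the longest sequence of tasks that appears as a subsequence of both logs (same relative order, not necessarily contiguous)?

3

One common subsequence of length 3: ship at Sam[1]=Lee[3]; then triage at Sam[2]=Lee[5]; then ship at Sam[3]=Lee[6]. The LCS DP gives dp[5][7] = 3, so this is optimal.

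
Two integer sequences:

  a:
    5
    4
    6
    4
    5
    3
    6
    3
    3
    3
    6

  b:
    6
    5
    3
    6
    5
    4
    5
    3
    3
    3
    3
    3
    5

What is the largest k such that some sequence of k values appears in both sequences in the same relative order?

8

Let dp[i][j] be the LCS length of the first i values of a and the first j values of b. dp[i][j] = dp[i-1][j-1]+1 when the i-th and j-th values match, else max(dp[i-1][j], dp[i][j-1]).
    ·  6  5  3  6  5  4  5  3  3  3  3  3  5
 ·  0  0  0  0  0  0  0  0  0  0  0  0  0  0
 5  0  0  1  1  1  1  1  1  1  1  1  1  1  1
 4  0  0  1  1  1  1  2  2  2  2  2  2  2  2
 6  0  1  1  1  2  2  2  2  2  2  2  2  2  2
 4  0  1  1  1  2  2  3  3  3  3  3  3  3  3
 5  0  1  2  2  2  3  3  4  4  4  4  4  4  4
 3  0  1  2  3  3  3  3  4  5  5  5  5  5  5
 6  0  1  2  3  4  4  4  4  5  5  5  5  5  5
 3  0  1  2  3  4  4  4  4  5  6  6  6  6  6
 3  0  1  2  3  4  4  4  4  5  6  7  7  7  7
 3  0  1  2  3  4  4  4  4  5  6  7  8  8  8
 6  0  1  2  3  4  4  4  4  5  6  7  8  8  8
dp[11][13] = 8. One LCS (by backtracking along matches): 5, 6, 4, 5, 3, 3, 3, 3.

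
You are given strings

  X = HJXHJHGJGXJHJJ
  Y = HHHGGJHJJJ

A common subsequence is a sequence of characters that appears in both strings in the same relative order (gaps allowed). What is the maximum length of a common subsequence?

One common subsequence of length 9: H (X #1, Y #1), then H (X #4, Y #2), then H (X #6, Y #3), then G (X #7, Y #4), then G (X #9, Y #5), then J (X #11, Y #6), then H (X #12, Y #7), then J (X #13, Y #9), then J (X #14, Y #10). Since dp[14][10] = 9, nothing longer is possible.

9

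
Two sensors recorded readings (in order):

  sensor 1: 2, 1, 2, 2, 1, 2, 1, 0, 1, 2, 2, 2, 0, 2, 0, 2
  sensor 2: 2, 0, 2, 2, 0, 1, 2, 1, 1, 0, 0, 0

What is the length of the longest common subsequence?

Taking 2 [1,1]; then 2 [3,3]; then 2 [4,4]; then 1 [5,6]; then 2 [6,7]; then 1 [7,9]; then 0 [8,10]; then 0 [13,11]; then 0 [15,12] gives a common subsequence of length 9. The LCS DP gives dp[16][12] = 9, so this is optimal.

9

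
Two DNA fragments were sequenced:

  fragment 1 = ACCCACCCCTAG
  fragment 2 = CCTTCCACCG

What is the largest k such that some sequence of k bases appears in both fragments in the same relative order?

7

Match C (fragment 1 #2, fragment 2 #2), C (fragment 1 #3, fragment 2 #5), C (fragment 1 #4, fragment 2 #6), A (fragment 1 #5, fragment 2 #7), C (fragment 1 #8, fragment 2 #8), C (fragment 1 #9, fragment 2 #9), G (fragment 1 #12, fragment 2 #10) — 7 bases in the same relative order in both. Since dp[12][10] = 7, nothing longer is possible.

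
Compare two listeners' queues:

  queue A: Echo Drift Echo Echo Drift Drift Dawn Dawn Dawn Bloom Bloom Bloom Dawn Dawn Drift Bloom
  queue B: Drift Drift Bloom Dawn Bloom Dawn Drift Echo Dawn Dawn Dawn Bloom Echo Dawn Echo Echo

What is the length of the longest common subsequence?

Match Drift [2,1]; then Drift [5,2]; then Drift [6,7]; then Dawn [7,9]; then Dawn [8,10]; then Dawn [9,11]; then Bloom [10,12]; then Dawn [13,14] — 8 songs in the same relative order in both, and the DP table's final entry dp[16][16] is also 8, so no common subsequence is longer.

8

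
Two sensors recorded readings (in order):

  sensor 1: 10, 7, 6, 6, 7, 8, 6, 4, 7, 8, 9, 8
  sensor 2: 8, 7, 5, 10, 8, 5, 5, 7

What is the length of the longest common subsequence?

Let dp[i][j] be the LCS length of the first i values of sensor 1 and the first j values of sensor 2. dp[i][j] = dp[i-1][j-1]+1 when the i-th and j-th values match, else max(dp[i-1][j], dp[i][j-1]).
    ·  8  7  5 10  8  5  5  7
 ·  0  0  0  0  0  0  0  0  0
10  0  0  0  0  1  1  1  1  1
 7  0  0  1  1  1  1  1  1  2
 6  0  0  1  1  1  1  1  1  2
 6  0  0  1  1  1  1  1  1  2
 7  0  0  1  1  1  1  1  1  2
 8  0  1  1  1  1  2  2  2  2
 6  0  1  1  1  1  2  2  2  2
 4  0  1  1  1  1  2  2  2  2
 7  0  1  2  2  2  2  2  2  3
 8  0  1  2  2  2  3  3  3  3
 9  0  1  2  2  2  3  3  3  3
 8  0  1  2  2  2  3  3  3  3
dp[12][8] = 3. One LCS (by backtracking along matches): 10, 8, 7.

3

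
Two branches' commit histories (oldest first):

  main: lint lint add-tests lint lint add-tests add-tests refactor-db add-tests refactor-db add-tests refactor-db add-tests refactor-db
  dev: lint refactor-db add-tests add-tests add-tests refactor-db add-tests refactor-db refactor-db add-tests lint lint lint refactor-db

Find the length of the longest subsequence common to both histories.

10

Pick lint at main[1]=dev[1] → add-tests at main[3]=dev[3] → add-tests at main[6]=dev[4] → add-tests at main[7]=dev[5] → refactor-db at main[8]=dev[6] → add-tests at main[9]=dev[7] → refactor-db at main[10]=dev[8] → refactor-db at main[12]=dev[9] → add-tests at main[13]=dev[10] → refactor-db at main[14]=dev[14]; all 10 commits appear in both, in order. dp[14][14] = 10 confirms this is the maximum.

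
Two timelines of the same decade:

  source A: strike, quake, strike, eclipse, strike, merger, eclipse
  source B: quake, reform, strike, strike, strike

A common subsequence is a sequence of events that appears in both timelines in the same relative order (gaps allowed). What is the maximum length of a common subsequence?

3

Pick strike (source A #1, source B #3) → strike (source A #3, source B #4) → strike (source A #5, source B #5); all 3 events appear in both, in order. The LCS DP gives dp[7][5] = 3, so this is optimal.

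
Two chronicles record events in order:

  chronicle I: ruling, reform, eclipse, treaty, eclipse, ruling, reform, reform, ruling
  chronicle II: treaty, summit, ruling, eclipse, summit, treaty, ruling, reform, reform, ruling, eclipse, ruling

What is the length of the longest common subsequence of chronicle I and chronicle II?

7

One common subsequence of length 7: ruling (chronicle I #1, chronicle II #3) → eclipse (chronicle I #3, chronicle II #4) → treaty (chronicle I #4, chronicle II #6) → ruling (chronicle I #6, chronicle II #7) → reform (chronicle I #7, chronicle II #8) → reform (chronicle I #8, chronicle II #9) → ruling (chronicle I #9, chronicle II #12), and the DP table's final entry dp[9][12] is also 7, so no common subsequence is longer.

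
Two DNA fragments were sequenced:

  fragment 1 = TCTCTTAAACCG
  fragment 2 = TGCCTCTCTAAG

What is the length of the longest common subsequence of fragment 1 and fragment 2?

One common subsequence of length 9: T at fragment 1[1]=fragment 2[1], C at fragment 1[2]=fragment 2[4], T at fragment 1[3]=fragment 2[5], C at fragment 1[4]=fragment 2[6], T at fragment 1[5]=fragment 2[7], T at fragment 1[6]=fragment 2[9], A at fragment 1[8]=fragment 2[10], A at fragment 1[9]=fragment 2[11], G at fragment 1[12]=fragment 2[12]. Since dp[12][12] = 9, nothing longer is possible.

9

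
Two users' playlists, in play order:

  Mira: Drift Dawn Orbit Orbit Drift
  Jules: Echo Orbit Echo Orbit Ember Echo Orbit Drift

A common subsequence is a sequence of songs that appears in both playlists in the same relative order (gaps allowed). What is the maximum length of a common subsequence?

3

Taking Orbit (Mira #3, Jules #4); then Orbit (Mira #4, Jules #7); then Drift (Mira #5, Jules #8) gives a common subsequence of length 3, and the DP table's final entry dp[5][8] is also 3, so no common subsequence is longer.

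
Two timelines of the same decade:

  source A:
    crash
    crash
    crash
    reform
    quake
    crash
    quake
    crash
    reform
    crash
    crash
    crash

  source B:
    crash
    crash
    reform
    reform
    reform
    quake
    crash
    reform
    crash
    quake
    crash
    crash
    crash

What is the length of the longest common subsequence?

9

Pick crash (source A #1, source B #1); then crash (source A #2, source B #2); then crash (source A #3, source B #7); then reform (source A #4, source B #8); then crash (source A #6, source B #9); then quake (source A #7, source B #10); then crash (source A #10, source B #11); then crash (source A #11, source B #12); then crash (source A #12, source B #13); all 9 events appear in both, in order. dp[12][13] = 9 confirms this is the maximum.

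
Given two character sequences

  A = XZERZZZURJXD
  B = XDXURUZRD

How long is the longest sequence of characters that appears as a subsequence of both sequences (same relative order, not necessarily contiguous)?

5

Pick X at A[1]=B[3] → R at A[4]=B[5] → Z at A[7]=B[7] → R at A[9]=B[8] → D at A[12]=B[9]; all 5 characters appear in both, in order, and the DP table's final entry dp[12][9] is also 5, so no common subsequence is longer.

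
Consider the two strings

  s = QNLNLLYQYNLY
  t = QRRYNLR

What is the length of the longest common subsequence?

Let dp[i][j] be the LCS length of the first i characters of s and the first j characters of t. dp[i][j] = dp[i-1][j-1]+1 when the i-th and j-th characters match, else max(dp[i-1][j], dp[i][j-1]).
    ·  Q  R  R  Y  N  L  R
 ·  0  0  0  0  0  0  0  0
 Q  0  1  1  1  1  1  1  1
 N  0  1  1  1  1  2  2  2
 L  0  1  1  1  1  2  3  3
 N  0  1  1  1  1  2  3  3
 L  0  1  1  1  1  2  3  3
 L  0  1  1  1  1  2  3  3
 Y  0  1  1  1  2  2  3  3
 Q  0  1  1  1  2  2  3  3
 Y  0  1  1  1  2  2  3  3
 N  0  1  1  1  2  3  3  3
 L  0  1  1  1  2  3  4  4
 Y  0  1  1  1  2  3  4  4
dp[12][7] = 4. One LCS (by backtracking along matches): QYNL.

4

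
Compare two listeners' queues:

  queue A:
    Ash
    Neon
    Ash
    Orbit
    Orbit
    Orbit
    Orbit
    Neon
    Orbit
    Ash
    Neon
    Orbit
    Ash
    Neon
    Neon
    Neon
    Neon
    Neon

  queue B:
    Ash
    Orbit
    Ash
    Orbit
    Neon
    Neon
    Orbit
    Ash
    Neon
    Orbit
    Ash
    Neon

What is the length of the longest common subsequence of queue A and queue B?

10

Pick Ash at queue A[1]=queue B[1], Ash at queue A[3]=queue B[3], Orbit at queue A[4]=queue B[4], Neon at queue A[8]=queue B[6], Orbit at queue A[9]=queue B[7], Ash at queue A[10]=queue B[8], Neon at queue A[11]=queue B[9], Orbit at queue A[12]=queue B[10], Ash at queue A[13]=queue B[11], Neon at queue A[18]=queue B[12]; all 10 songs appear in both, in order, and the DP table's final entry dp[18][12] is also 10, so no common subsequence is longer.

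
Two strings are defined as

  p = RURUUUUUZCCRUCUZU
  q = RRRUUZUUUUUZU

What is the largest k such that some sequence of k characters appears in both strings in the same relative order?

11

One common subsequence of length 11: R at p[1]=q[2] → R at p[3]=q[3] → U at p[4]=q[4] → U at p[5]=q[5] → U at p[6]=q[7] → U at p[7]=q[8] → U at p[8]=q[9] → U at p[13]=q[10] → U at p[15]=q[11] → Z at p[16]=q[12] → U at p[17]=q[13], and the DP table's final entry dp[17][13] is also 11, so no common subsequence is longer.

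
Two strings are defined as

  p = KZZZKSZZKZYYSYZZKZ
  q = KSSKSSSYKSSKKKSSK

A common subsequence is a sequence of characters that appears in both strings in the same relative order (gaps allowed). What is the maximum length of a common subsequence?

Taking K [1,4], then K [5,9], then S [6,11], then K [9,14], then S [13,16], then K [17,17] gives a common subsequence of length 6. The LCS DP gives dp[18][17] = 6, so this is optimal.

6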